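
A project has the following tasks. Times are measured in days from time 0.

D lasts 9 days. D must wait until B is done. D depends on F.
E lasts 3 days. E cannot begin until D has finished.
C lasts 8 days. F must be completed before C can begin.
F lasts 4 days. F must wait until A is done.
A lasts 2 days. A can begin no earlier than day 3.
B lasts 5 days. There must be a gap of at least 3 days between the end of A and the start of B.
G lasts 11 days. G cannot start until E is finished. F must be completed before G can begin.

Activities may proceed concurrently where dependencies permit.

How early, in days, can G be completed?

36

After its own release at day 3, A can start at day 3 and finishes at day 5.
After A (finishes day 5), F can start at day 5 and finishes at day 9.
B cannot begin until A (finishes day 5, plus 3-day gap → day 8). It runs from day 8 to 8 + 5 = day 13.
For D: B (finishes day 13); F (finishes day 9). Taking the maximum gives a start of day 13, and it finishes at 13 + 9 = day 22.
E cannot begin until D (finishes day 22). It runs from day 22 to 22 + 3 = day 25.
G needs all of E (finishes day 25); F (finishes day 9). That puts its earliest start at day 25; it finishes at 25 + 11 = day 36.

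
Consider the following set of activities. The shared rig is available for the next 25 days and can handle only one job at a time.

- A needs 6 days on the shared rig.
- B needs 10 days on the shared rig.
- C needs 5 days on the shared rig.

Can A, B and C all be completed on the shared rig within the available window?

Yes

Running back to back, the jobs need 6 + 10 + 5 = 21 days on the shared rig.
Since 21 ≤ 25, they fit within the window.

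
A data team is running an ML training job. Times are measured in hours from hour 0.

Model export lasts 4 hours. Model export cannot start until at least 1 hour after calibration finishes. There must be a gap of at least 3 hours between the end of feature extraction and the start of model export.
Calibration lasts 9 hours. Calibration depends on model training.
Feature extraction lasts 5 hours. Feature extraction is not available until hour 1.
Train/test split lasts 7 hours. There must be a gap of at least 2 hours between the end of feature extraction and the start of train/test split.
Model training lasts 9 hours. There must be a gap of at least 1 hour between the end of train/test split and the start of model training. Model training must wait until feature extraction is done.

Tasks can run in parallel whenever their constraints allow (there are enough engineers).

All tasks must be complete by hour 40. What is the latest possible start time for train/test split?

9

To finish by hour 40, model export (duration 4) must start no later than hour 36.
Calibration must finish before model export (must start by hour 36, minus 1-hour gap → hour 35). With a 9-hour duration, calibration must start by 35 − 9 = hour 26.
Model training feeds into calibration (must start by hour 26); so model training must finish by hour 26 and therefore start by hour 17.
Train/test split must finish before model training (must start by hour 17, minus 1-hour gap → hour 16). With a 7-hour duration, train/test split must start by 16 − 7 = hour 9.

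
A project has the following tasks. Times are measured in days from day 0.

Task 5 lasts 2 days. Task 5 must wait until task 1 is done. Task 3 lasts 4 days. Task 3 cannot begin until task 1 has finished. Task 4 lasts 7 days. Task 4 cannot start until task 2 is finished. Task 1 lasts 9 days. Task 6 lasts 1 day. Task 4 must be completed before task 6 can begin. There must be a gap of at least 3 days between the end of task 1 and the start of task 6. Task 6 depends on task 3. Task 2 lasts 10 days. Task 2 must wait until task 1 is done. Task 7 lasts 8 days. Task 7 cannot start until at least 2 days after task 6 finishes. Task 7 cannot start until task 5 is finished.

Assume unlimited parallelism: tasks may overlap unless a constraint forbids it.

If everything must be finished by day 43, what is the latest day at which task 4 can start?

25

Nothing follows task 7; the deadline of day 43 is its only limit. It must start by 43 − 8 = day 35.
Since task 7 (must start by day 35, minus 2-day gap → day 33) depends on it, task 6 must finish by day 33. Backing off its 1-day duration gives a latest start of day 32.
Task 4 must finish before task 6 (must start by day 32). With a 7-day duration, task 4 must start by 32 − 7 = day 25.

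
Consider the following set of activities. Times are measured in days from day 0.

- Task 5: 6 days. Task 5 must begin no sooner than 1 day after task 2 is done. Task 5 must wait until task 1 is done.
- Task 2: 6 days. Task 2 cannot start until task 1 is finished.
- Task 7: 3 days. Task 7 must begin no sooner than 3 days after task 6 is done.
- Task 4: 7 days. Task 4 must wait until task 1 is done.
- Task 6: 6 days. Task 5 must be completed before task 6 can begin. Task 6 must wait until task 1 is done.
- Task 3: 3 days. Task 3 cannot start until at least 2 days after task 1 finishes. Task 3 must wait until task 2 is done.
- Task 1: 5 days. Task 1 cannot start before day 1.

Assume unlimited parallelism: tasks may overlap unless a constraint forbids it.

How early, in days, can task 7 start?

Task 1 cannot begin until its own release at day 1. It runs from day 1 to 1 + 5 = day 6.
After task 1 (finishes day 6), task 2 can start at day 6 and finishes at day 12.
For task 5: task 2 (finishes day 12, plus 1-day gap → day 13); task 1 (finishes day 6). Taking the maximum gives a start of day 13, and it finishes at 13 + 6 = day 19.
Task 6 cannot start until task 5 (finishes day 19); task 1 (finishes day 6). The controlling bound is day 19, so task 6 finishes at 19 + 6 = day 25.
Task 7 waits on task 6 (finishes day 25, plus 3-day gap → day 28), so the earliest it can start is day 28.

28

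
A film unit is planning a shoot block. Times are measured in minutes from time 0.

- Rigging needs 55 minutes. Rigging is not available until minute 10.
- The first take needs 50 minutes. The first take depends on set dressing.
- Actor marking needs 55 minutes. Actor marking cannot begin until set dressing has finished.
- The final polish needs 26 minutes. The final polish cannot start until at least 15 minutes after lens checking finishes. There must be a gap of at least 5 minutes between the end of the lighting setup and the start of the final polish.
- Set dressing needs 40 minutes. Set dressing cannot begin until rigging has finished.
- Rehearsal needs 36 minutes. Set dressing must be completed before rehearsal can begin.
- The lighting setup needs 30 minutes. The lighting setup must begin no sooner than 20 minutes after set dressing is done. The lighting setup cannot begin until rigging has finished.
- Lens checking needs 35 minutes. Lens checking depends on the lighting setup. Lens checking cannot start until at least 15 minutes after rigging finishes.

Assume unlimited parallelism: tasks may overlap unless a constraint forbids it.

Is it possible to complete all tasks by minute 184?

After its own release at minute 10, rigging can start at minute 10 and finishes at minute 65.
After rigging (finishes minute 65), set dressing can start at minute 65 and finishes at minute 105.
The first take cannot begin until set dressing (finishes minute 105). It runs from minute 105 to 105 + 50 = minute 155.
Rehearsal cannot begin until set dressing (finishes minute 105). It runs from minute 105 to 105 + 36 = minute 141.
Actor marking waits on set dressing (finishes minute 105), so it starts at minute 105 and finishes at 105 + 55 = minute 160.
The lighting setup needs all of set dressing (finishes minute 105, plus 20-minute gap → minute 125); rigging (finishes minute 65). That puts its earliest start at minute 125; it finishes at 125 + 30 = minute 155.
Lens checking has to wait for the lighting setup (finishes minute 155); rigging (finishes minute 65, plus 15-minute gap → minute 80). The latest of these is minute 155, so lens checking runs minute 155 to 155 + 35 = minute 190.
For the final polish: lens checking (finishes minute 190, plus 15-minute gap → minute 205); the lighting setup (finishes minute 155, plus 5-minute gap → minute 160). Taking the maximum gives a start of minute 205, and it finishes at 205 + 26 = minute 231.
The earliest everything can be done is minute 231, which is after the deadline of 184, so it is not possible.

No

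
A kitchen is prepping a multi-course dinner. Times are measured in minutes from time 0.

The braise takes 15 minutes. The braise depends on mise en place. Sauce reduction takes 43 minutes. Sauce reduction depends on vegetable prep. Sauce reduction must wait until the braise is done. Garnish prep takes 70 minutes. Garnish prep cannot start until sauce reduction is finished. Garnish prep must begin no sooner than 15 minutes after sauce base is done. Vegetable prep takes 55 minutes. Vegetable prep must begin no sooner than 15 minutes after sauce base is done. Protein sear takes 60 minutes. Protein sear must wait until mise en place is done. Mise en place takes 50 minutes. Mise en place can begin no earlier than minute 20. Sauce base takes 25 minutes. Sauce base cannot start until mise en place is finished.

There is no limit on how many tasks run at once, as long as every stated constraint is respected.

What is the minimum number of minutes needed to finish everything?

278

Mise en place waits on its own release at minute 20, so it starts at minute 20 and finishes at 20 + 50 = minute 70.
After mise en place (finishes minute 70), protein sear can start at minute 70 and finishes at minute 130.
The braise cannot begin until mise en place (finishes minute 70). It runs from minute 70 to 70 + 15 = minute 85.
Sauce base waits on mise en place (finishes minute 70), so it starts at minute 70 and finishes at 70 + 25 = minute 95.
Vegetable prep cannot begin until sauce base (finishes minute 95, plus 15-minute gap → minute 110). It runs from minute 110 to 110 + 55 = minute 165.
Sauce reduction has to wait for vegetable prep (finishes minute 165); the braise (finishes minute 85). The latest of these is minute 165, so sauce reduction runs minute 165 to 165 + 43 = minute 208.
For garnish prep: sauce reduction (finishes minute 208); sauce base (finishes minute 95, plus 15-minute gap → minute 110). Taking the maximum gives a start of minute 208, and it finishes at 208 + 70 = minute 278.
All tasks are finished once the last one completes. Finish times: Mise en place at 70, Sauce base at 95, The braise at 85, Protein sear at 130, Vegetable prep at 165, Sauce reduction at 208, Garnish prep at 278. The latest is minute 278.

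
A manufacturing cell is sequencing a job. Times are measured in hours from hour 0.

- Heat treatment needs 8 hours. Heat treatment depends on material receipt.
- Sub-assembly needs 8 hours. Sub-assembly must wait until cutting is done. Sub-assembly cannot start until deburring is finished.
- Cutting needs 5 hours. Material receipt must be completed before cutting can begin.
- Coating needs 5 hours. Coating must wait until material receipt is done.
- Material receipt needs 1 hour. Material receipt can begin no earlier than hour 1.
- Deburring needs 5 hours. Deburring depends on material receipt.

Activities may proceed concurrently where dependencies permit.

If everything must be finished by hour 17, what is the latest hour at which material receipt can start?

Sub-assembly has no dependents, so it just needs to finish by hour 17. Starting by 17 − 8 = hour 9 achieves that.
Cutting must finish before sub-assembly (must start by hour 9). With a 5-hour duration, cutting must start by 9 − 5 = hour 4.
Deburring feeds into sub-assembly (must start by hour 9); so deburring must finish by hour 9 and therefore start by hour 4.
Heat treatment has no dependents, so it just needs to finish by hour 17. Starting by 17 − 8 = hour 9 achieves that.
To finish by hour 17, coating (duration 5) must start no later than hour 12.
For material receipt: cutting (must start by hour 4); deburring (must start by hour 4); heat treatment (must start by hour 9); coating (must start by hour 12). The most restrictive is hour 4; with a 1-hour duration, material receipt must start by hour 3.

3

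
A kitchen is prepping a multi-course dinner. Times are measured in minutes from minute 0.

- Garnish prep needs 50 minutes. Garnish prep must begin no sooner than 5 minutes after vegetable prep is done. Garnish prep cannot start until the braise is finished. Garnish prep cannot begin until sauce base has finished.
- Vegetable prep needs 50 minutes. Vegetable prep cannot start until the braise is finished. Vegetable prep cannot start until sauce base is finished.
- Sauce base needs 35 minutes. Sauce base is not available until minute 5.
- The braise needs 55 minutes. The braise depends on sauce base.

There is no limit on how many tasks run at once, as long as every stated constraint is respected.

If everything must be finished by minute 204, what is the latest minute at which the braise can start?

44

Garnish prep must finish by minute 204; it takes 50 minutes, so it must start by 204 − 50 = minute 154.
Vegetable prep has to be done before garnish prep (must start by minute 154, minus 5-minute gap → minute 149). That means finishing by minute 149, i.e. starting by 149 − 50 = minute 99.
For the braise: vegetable prep (must start by minute 99); garnish prep (must start by minute 154). The most restrictive is minute 99; with a 55-minute duration, the braise must start by minute 44.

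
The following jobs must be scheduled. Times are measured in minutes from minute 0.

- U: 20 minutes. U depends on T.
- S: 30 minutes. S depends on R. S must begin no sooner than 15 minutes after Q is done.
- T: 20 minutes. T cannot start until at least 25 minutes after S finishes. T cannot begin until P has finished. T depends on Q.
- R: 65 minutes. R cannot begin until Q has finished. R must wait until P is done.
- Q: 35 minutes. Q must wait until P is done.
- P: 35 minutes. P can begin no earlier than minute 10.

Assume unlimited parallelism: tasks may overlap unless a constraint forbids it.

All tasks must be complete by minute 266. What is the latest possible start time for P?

36

U must finish by minute 266; it takes 20 minutes, so it must start by 266 − 20 = minute 246.
T feeds into U (must start by minute 246); so T must finish by minute 246 and therefore start by minute 226.
S must finish before T (must start by minute 226, minus 25-minute gap → minute 201). With a 30-minute duration, S must start by 201 − 30 = minute 171.
R has to be done before S (must start by minute 171). That means finishing by minute 171, i.e. starting by 171 − 65 = minute 106.
Q feeds R (must start by minute 106); S (must start by minute 171, minus 15-minute gap → minute 156); T (must start by minute 226). Taking the minimum, Q must finish by minute 106 and start by 106 − 35 = minute 71.
P has several dependents: Q (must start by minute 71); R (must start by minute 106); T (must start by minute 226). The earliest of those limits is minute 71, so P must start by 71 − 35 = minute 36.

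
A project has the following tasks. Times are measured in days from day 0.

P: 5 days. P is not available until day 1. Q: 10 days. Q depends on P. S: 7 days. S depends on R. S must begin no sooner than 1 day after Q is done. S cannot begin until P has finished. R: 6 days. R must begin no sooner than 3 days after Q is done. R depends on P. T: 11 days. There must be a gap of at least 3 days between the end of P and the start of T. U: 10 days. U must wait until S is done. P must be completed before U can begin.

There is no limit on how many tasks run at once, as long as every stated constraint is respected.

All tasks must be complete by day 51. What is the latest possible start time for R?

U must finish by day 51; it takes 10 days, so it must start by 51 − 10 = day 41.
Since U (must start by day 41) depends on it, S must finish by day 41. Backing off its 7-day duration gives a latest start of day 34.
R has to be done before S (must start by day 34). That means finishing by day 34, i.e. starting by 34 − 6 = day 28.

28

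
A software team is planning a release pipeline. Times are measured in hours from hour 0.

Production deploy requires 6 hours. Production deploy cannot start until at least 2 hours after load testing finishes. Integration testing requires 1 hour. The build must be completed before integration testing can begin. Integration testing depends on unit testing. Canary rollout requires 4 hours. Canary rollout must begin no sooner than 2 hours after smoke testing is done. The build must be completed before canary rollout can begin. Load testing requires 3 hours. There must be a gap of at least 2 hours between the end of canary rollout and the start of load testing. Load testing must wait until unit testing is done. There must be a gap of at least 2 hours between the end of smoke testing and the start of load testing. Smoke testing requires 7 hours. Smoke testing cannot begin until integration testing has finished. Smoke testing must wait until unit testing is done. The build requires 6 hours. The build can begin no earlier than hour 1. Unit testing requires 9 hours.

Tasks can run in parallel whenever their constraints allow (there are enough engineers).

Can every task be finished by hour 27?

Nothing blocks unit testing, so it runs from hour 0 to hour 9.
The build cannot begin until its own release at hour 1. It runs from hour 1 to 1 + 6 = hour 7.
Integration testing has to wait for the build (finishes hour 7); unit testing (finishes hour 9). The latest of these is hour 9, so integration testing runs hour 9 to 9 + 1 = hour 10.
Smoke testing cannot start until integration testing (finishes hour 10); unit testing (finishes hour 9). The controlling bound is hour 10, so smoke testing finishes at 10 + 7 = hour 17.
Canary rollout cannot start until smoke testing (finishes hour 17, plus 2-hour gap → hour 19); the build (finishes hour 7). The controlling bound is hour 19, so canary rollout finishes at 19 + 4 = hour 23.
Load testing has to wait for canary rollout (finishes hour 23, plus 2-hour gap → hour 25); unit testing (finishes hour 9); smoke testing (finishes hour 17, plus 2-hour gap → hour 19). The latest of these is hour 25, so load testing runs hour 25 to 25 + 3 = hour 28.
Production deploy cannot begin until load testing (finishes hour 28, plus 2-hour gap → hour 30). It runs from hour 30 to 30 + 6 = hour 36.
The earliest everything can be done is hour 36, which is after the deadline of 27, so it is not possible.

No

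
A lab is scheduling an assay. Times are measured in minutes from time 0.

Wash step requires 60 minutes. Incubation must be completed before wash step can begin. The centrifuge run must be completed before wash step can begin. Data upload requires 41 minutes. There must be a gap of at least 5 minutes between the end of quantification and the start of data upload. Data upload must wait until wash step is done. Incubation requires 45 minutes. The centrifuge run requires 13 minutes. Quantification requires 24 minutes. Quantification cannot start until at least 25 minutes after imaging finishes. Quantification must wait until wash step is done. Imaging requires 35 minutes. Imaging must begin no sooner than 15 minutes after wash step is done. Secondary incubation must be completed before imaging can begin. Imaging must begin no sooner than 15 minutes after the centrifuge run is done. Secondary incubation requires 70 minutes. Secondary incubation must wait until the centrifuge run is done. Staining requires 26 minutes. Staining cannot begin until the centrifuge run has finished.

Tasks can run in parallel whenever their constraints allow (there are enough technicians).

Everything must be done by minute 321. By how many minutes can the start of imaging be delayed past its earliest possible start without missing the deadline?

The centrifuge run can start immediately at minute 0; it finishes at minute 13.
Secondary incubation waits on the centrifuge run (finishes minute 13), so it starts at minute 13 and finishes at 13 + 70 = minute 83.
Nothing blocks incubation, so it runs from minute 0 to minute 45.
Wash step has to wait for incubation (finishes minute 45); the centrifuge run (finishes minute 13). The latest of these is minute 45, so wash step runs minute 45 to 45 + 60 = minute 105.
For imaging: wash step (finishes minute 105, plus 15-minute gap → minute 120); secondary incubation (finishes minute 83); the centrifuge run (finishes minute 13, plus 15-minute gap → minute 28). Taking the maximum gives a start of minute 120, and it finishes at 120 + 35 = minute 155.

Working backward from the deadline:
To finish by minute 321, data upload (duration 41) must start no later than minute 280.
Since data upload (must start by minute 280, minus 5-minute gap → minute 275) depends on it, quantification must finish by minute 275. Backing off its 24-minute duration gives a latest start of minute 251.
Since quantification (must start by minute 251, minus 25-minute gap → minute 226) depends on it, imaging must finish by minute 226. Backing off its 35-minute duration gives a latest start of minute 191.
So imaging can start as early as minute 120 and as late as minute 191, giving 191 − 120 = 71 minutes of slack.

71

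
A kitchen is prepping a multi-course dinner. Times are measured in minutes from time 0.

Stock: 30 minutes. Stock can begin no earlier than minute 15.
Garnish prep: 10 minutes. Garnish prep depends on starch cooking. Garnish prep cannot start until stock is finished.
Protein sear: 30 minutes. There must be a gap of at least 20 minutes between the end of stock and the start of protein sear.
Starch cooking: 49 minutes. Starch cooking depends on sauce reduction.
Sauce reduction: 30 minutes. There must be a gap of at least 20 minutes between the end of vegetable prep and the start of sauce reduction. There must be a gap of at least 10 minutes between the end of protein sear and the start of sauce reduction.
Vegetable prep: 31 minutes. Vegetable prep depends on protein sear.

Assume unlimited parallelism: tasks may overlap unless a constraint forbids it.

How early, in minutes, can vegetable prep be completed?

Stock waits on its own release at minute 15, so it starts at minute 15 and finishes at 15 + 30 = minute 45.
Protein sear cannot begin until stock (finishes minute 45, plus 20-minute gap → minute 65). It runs from minute 65 to 65 + 30 = minute 95.
Vegetable prep waits on protein sear (finishes minute 95), so it starts at minute 95 and finishes at 95 + 31 = minute 126.

126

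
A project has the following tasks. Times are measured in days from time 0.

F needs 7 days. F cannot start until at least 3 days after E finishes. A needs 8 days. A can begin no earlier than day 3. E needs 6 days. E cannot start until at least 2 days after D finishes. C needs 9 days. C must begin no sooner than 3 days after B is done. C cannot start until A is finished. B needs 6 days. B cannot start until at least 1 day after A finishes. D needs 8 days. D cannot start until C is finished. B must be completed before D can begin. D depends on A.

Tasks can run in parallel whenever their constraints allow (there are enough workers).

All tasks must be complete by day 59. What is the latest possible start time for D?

F must finish by day 59; it takes 7 days, so it must start by 59 − 7 = day 52.
E has to be done before F (must start by day 52, minus 3-day gap → day 49). That means finishing by day 49, i.e. starting by 49 − 6 = day 43.
D has to be done before E (must start by day 43, minus 2-day gap → day 41). That means finishing by day 41, i.e. starting by 41 − 8 = day 33.

33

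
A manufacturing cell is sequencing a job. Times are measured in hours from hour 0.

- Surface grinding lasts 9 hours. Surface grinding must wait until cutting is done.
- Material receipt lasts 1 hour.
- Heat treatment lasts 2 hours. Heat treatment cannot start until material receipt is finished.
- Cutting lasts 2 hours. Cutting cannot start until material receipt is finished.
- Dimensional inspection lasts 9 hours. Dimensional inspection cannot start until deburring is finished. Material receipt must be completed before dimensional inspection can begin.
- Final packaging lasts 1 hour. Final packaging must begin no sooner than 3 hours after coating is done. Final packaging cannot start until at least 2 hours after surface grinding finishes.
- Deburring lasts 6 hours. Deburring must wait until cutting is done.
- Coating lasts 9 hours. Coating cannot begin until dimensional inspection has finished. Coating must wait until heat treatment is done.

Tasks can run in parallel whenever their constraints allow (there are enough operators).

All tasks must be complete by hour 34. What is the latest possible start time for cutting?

Final packaging has no dependents, so it just needs to finish by hour 34. Starting by 34 − 1 = hour 33 achieves that.
Coating must finish before final packaging (must start by hour 33, minus 3-hour gap → hour 30). With a 9-hour duration, coating must start by 30 − 9 = hour 21.
Since coating (must start by hour 21) depends on it, dimensional inspection must finish by hour 21. Backing off its 9-hour duration gives a latest start of hour 12.
Deburring must finish before dimensional inspection (must start by hour 12). With a 6-hour duration, deburring must start by 12 − 6 = hour 6.
Surface grinding must finish before final packaging (must start by hour 33, minus 2-hour gap → hour 31). With a 9-hour duration, surface grinding must start by 31 − 9 = hour 22.
Cutting has several dependents: deburring (must start by hour 6); surface grinding (must start by hour 22). The earliest of those limits is hour 6, so cutting must start by 6 − 2 = hour 4.

4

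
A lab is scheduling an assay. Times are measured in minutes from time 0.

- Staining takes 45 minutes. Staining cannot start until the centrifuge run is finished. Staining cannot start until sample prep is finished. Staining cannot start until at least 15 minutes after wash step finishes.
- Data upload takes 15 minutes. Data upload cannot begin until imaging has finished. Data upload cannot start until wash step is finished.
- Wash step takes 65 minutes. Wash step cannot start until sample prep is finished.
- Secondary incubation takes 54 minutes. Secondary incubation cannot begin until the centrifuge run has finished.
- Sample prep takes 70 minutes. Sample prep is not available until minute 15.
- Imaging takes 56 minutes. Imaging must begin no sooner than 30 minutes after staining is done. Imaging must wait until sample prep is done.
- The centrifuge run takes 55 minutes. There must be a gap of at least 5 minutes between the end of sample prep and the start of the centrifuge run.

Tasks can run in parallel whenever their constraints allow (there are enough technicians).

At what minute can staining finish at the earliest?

Sample prep cannot begin until its own release at minute 15. It runs from minute 15 to 15 + 70 = minute 85.
Wash step cannot begin until sample prep (finishes minute 85). It runs from minute 85 to 85 + 65 = minute 150.
The centrifuge run cannot begin until sample prep (finishes minute 85, plus 5-minute gap → minute 90). It runs from minute 90 to 90 + 55 = minute 145.
Staining cannot start until the centrifuge run (finishes minute 145); sample prep (finishes minute 85); wash step (finishes minute 150, plus 15-minute gap → minute 165). The controlling bound is minute 165, so staining finishes at 165 + 45 = minute 210.

210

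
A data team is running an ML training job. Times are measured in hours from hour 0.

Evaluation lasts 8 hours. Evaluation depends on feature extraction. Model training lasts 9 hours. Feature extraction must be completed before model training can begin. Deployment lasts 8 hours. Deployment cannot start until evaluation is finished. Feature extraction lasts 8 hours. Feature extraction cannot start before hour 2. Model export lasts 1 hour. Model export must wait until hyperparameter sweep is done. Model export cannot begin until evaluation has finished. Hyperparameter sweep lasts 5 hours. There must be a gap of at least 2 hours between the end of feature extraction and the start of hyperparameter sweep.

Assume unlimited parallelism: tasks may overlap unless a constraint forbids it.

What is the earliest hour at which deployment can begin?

18

Feature extraction waits on its own release at hour 2, so it starts at hour 2 and finishes at 2 + 8 = hour 10.
Evaluation cannot begin until feature extraction (finishes hour 10). It runs from hour 10 to 10 + 8 = hour 18.
Deployment waits on evaluation (finishes hour 18), so the earliest it can start is hour 18.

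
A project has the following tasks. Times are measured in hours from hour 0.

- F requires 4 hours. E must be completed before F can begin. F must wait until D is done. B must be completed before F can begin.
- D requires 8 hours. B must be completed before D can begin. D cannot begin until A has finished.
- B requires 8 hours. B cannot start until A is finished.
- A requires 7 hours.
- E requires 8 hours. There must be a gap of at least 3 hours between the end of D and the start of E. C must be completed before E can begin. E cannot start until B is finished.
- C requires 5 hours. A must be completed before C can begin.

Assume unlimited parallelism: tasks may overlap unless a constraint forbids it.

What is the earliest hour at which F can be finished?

A has no prerequisites, so it starts at hour 0 and finishes at hour 7.
C waits on A (finishes hour 7), so it starts at hour 7 and finishes at 7 + 5 = hour 12.
B cannot begin until A (finishes hour 7). It runs from hour 7 to 7 + 8 = hour 15.
D needs all of B (finishes hour 15); A (finishes hour 7). That puts its earliest start at hour 15; it finishes at 15 + 8 = hour 23.
E needs all of D (finishes hour 23, plus 3-hour gap → hour 26); C (finishes hour 12); B (finishes hour 15). That puts its earliest start at hour 26; it finishes at 26 + 8 = hour 34.
F cannot start until E (finishes hour 34); D (finishes hour 23); B (finishes hour 15). The controlling bound is hour 34, so F finishes at 34 + 4 = hour 38.

38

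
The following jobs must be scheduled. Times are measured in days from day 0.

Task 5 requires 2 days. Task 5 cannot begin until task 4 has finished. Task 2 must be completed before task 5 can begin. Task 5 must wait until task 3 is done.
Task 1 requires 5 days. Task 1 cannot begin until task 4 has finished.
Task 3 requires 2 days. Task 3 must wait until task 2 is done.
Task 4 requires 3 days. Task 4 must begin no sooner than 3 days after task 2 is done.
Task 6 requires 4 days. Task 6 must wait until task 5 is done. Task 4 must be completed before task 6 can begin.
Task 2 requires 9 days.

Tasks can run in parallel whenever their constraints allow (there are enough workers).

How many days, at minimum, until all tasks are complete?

21

Task 2 has no prerequisites, so it starts at day 0 and finishes at day 9.
After task 2 (finishes day 9, plus 3-day gap → day 12), task 4 can start at day 12 and finishes at day 15.
After task 4 (finishes day 15), task 1 can start at day 15 and finishes at day 20.
Task 3 cannot begin until task 2 (finishes day 9). It runs from day 9 to 9 + 2 = day 11.
Task 5 cannot start until task 4 (finishes day 15); task 2 (finishes day 9); task 3 (finishes day 11). The controlling bound is day 15, so task 5 finishes at 15 + 2 = day 17.
For task 6: task 5 (finishes day 17); task 4 (finishes day 15). Taking the maximum gives a start of day 17, and it finishes at 17 + 4 = day 21.
All tasks are finished once the last one completes. Finish times: Task 1 at 20, Task 2 at 9, Task 3 at 11, Task 4 at 15, Task 5 at 17, Task 6 at 21. The latest is day 21.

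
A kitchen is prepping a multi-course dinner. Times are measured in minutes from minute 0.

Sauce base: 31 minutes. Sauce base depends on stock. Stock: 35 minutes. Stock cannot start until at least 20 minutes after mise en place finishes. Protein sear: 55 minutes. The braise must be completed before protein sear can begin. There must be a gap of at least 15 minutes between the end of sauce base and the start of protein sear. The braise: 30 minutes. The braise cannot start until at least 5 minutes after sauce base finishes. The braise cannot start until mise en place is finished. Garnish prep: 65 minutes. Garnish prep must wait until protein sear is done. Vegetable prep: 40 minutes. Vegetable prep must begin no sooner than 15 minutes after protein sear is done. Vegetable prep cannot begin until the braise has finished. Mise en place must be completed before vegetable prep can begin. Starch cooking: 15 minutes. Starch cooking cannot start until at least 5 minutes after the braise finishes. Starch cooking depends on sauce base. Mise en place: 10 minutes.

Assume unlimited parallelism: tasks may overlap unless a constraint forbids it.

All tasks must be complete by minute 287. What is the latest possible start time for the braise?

137

Nothing follows vegetable prep; the deadline of minute 287 is its only limit. It must start by 287 − 40 = minute 247.
Nothing follows garnish prep; the deadline of minute 287 is its only limit. It must start by 287 − 65 = minute 222.
For protein sear: vegetable prep (must start by minute 247, minus 15-minute gap → minute 232); garnish prep (must start by minute 222). The most restrictive is minute 222; with a 55-minute duration, protein sear must start by minute 167.
Starch cooking has no dependents, so it just needs to finish by minute 287. Starting by 287 − 15 = minute 272 achieves that.
The braise feeds protein sear (must start by minute 167); vegetable prep (must start by minute 247); starch cooking (must start by minute 272, minus 5-minute gap → minute 267). Taking the minimum, the braise must finish by minute 167 and start by 167 − 30 = minute 137.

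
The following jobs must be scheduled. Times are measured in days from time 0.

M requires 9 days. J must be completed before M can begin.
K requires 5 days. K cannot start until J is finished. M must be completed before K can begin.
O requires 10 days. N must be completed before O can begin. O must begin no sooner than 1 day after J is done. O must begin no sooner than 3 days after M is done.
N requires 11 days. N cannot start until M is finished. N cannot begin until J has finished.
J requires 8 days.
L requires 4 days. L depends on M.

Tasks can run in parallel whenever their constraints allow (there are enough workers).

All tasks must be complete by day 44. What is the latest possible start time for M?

14

To finish by day 44, K (duration 5) must start no later than day 39.
To finish by day 44, L (duration 4) must start no later than day 40.
Nothing follows O; the deadline of day 44 is its only limit. It must start by 44 − 10 = day 34.
Since O (must start by day 34) depends on it, N must finish by day 34. Backing off its 11-day duration gives a latest start of day 23.
M has several dependents: K (must start by day 39); L (must start by day 40); N (must start by day 23); O (must start by day 34, minus 3-day gap → day 31). The earliest of those limits is day 23, so M must start by 23 − 9 = day 14.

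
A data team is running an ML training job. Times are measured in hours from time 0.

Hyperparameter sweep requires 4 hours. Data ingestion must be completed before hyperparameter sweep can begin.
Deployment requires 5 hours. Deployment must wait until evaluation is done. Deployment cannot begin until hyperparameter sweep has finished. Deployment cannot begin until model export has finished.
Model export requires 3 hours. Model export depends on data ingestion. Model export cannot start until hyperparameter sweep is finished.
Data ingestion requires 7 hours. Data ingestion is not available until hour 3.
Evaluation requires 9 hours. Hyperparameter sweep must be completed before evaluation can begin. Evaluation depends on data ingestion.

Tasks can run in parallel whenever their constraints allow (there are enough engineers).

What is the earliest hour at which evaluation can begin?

After its own release at hour 3, data ingestion can start at hour 3 and finishes at hour 10.
Hyperparameter sweep waits on data ingestion (finishes hour 10), so it starts at hour 10 and finishes at 10 + 4 = hour 14.
Evaluation waits on hyperparameter sweep (finishes hour 14); data ingestion (finishes hour 10). The latest of these is hour 14, which is the earliest evaluation can start.

14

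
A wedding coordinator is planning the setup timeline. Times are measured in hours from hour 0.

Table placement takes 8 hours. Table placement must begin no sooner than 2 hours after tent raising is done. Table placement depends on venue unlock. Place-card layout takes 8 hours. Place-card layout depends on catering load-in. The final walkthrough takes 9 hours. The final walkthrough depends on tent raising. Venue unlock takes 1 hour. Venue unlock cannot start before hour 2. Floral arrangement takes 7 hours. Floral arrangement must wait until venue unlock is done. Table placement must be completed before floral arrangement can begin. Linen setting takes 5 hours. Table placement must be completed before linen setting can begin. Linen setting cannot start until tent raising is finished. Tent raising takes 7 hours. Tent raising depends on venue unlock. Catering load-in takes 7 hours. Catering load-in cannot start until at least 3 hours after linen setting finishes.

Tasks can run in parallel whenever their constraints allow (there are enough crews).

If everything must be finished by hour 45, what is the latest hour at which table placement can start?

14

Place-card layout must finish by hour 45; it takes 8 hours, so it must start by 45 − 8 = hour 37.
Catering load-in has to be done before place-card layout (must start by hour 37). That means finishing by hour 37, i.e. starting by 37 − 7 = hour 30.
Since catering load-in (must start by hour 30, minus 3-hour gap → hour 27) depends on it, linen setting must finish by hour 27. Backing off its 5-hour duration gives a latest start of hour 22.
Floral arrangement has no dependents, so it just needs to finish by hour 45. Starting by 45 − 7 = hour 38 achieves that.
For table placement: linen setting (must start by hour 22); floral arrangement (must start by hour 38). The most restrictive is hour 22; with an 8-hour duration, table placement must start by hour 14.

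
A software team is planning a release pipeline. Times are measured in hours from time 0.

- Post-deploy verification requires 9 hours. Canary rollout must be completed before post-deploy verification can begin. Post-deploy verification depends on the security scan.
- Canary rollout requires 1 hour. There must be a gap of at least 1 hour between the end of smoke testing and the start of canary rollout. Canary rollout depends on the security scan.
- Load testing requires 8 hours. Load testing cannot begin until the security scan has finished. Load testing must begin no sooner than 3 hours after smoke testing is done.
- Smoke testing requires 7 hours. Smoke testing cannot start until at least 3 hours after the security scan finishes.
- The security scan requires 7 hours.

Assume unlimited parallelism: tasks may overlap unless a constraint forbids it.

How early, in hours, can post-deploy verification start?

19

The security scan has no prerequisites, so it starts at hour 0 and finishes at hour 7.
Smoke testing waits on the security scan (finishes hour 7, plus 3-hour gap → hour 10), so it starts at hour 10 and finishes at 10 + 7 = hour 17.
For canary rollout: smoke testing (finishes hour 17, plus 1-hour gap → hour 18); the security scan (finishes hour 7). Taking the maximum gives a start of hour 18, and it finishes at 18 + 1 = hour 19.
Post-deploy verification waits on canary rollout (finishes hour 19); the security scan (finishes hour 7). The latest of these is hour 19, which is the earliest post-deploy verification can start.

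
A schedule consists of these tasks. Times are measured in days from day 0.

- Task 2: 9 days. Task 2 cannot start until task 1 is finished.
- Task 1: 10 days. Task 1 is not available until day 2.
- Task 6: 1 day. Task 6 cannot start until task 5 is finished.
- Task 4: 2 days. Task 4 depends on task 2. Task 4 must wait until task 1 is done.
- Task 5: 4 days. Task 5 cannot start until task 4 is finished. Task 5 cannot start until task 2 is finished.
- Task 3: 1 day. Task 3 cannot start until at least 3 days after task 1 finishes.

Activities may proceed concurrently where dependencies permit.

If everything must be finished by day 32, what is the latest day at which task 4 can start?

Nothing follows task 6; the deadline of day 32 is its only limit. It must start by 32 − 1 = day 31.
Task 5 has to be done before task 6 (must start by day 31). That means finishing by day 31, i.e. starting by 31 − 4 = day 27.
Task 4 has to be done before task 5 (must start by day 27). That means finishing by day 27, i.e. starting by 27 − 2 = day 25.

25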